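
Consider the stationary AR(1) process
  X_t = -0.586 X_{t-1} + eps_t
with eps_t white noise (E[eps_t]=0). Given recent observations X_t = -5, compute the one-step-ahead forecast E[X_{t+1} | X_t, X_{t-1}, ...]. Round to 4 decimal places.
E[X_{t+1} \mid \mathcal F_t] = 2.9300

For an AR(p) model X_t = c + sum_i phi_i X_{t-i} + eps_t, the
one-step-ahead conditional mean is
  E[X_{t+1} | X_t, ...] = c + sum_i phi_i X_{t+1-i}.
Substitute known values:
  E[X_{t+1} | ...] = (-0.586) * (-5)
                   = 2.9300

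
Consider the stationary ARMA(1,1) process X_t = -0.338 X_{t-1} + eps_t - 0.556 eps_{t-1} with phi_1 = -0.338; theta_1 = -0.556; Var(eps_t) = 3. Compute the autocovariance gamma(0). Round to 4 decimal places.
\gamma(0) = 5.7070

Multiply the model equation by X_{t-k} and take expectations. With theta_0 = psi_0 = 1 and psi_j the MA(infinity) weights, this gives
  gamma(k) - sum_i phi_i gamma(k-i) = c_k,
  c_k = sigma^2 * sum_{j=k..q} theta_j psi_{j-k}   (c_k = 0 for k > q),
using gamma(-m) = gamma(m).
psi-weights needed (psi_j = theta_j + sum_i phi_i psi_{j-i}):
  psi_1 = theta_1 + phi_1 = -0.556 + (-0.338) = -0.894
Right-hand sides:
  c_0 = sigma^2 (1 + theta_1 psi_1) = 3 * (1 + (-0.556)(-0.894)) = 3 * 1.497064 = 4.491192
  c_1 = sigma^2 theta_1 = 3 * (-0.556) = -1.668
  c_2 = 0
Equations for k = 0 and k = 1 (AR order 1):
  gamma(0) = phi_1 gamma(1) + c_0
  gamma(1) = phi_1 gamma(0) + c_1
Substituting the second into the first: gamma(0) (1 - phi_1^2) = c_0 + phi_1 c_1, so
  gamma(0) = (c_0 + phi_1 c_1) / (1 - phi_1^2) = (4.491192 + (-0.338)(-1.668)) / (1 - (-0.338)^2) = 5.054976 / 0.885756 = 5.706962.
Therefore gamma(0) = 5.7070 (to 4 decimal places).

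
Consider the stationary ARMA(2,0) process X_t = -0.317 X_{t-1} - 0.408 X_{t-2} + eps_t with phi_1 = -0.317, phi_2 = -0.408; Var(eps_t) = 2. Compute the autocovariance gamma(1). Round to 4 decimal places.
\gamma(1) = -0.5691

Multiply the model equation by X_{t-k} and take expectations. With theta_0 = psi_0 = 1 and psi_j the MA(infinity) weights, this gives
  gamma(k) - sum_i phi_i gamma(k-i) = c_k,
  c_k = sigma^2 * sum_{j=k..q} theta_j psi_{j-k}   (c_k = 0 for k > q),
using gamma(-m) = gamma(m).
Pure AR (q = 0): c_0 = sigma^2 = 2, c_k = 0 for k >= 1.
Equations for k = 0, 1, 2 (AR order 2, c_2 = 0):
  (E0) gamma(0) = phi_1 gamma(1) + phi_2 gamma(2) + c_0
  (E1) gamma(1) = phi_1 gamma(0) + phi_2 gamma(1) + c_1
  (E2) gamma(2) = phi_1 gamma(1) + phi_2 gamma(0)
From (E1): gamma(1) = A gamma(0) + B with
  A = phi_1 / (1 - phi_2) = -0.317 / 1.408 = -0.225142,   B = c_1 / (1 - phi_2) = 0 / 1.408 = 0.
Insert (E2) into (E0): gamma(0) (1 - phi_2^2) = phi_1 (1 + phi_2) gamma(1) + c_0.
  phi_1 (1 + phi_2) = (-0.317)(0.592) = -0.187664,   1 - phi_2^2 = 0.833536.
Replace gamma(1) by A gamma(0) + B and collect gamma(0):
  gamma(0) [0.833536 - (-0.187664)(-0.225142)] = c_0 = 2
  gamma(0) * 0.791285 = 2
  gamma(0) = 2 / 0.791285 = 2.527535.
  gamma(1) = A gamma(0) = (-0.225142)(2.527535) = -0.569054.
Therefore gamma(1) = -0.5691 (to 4 decimal places).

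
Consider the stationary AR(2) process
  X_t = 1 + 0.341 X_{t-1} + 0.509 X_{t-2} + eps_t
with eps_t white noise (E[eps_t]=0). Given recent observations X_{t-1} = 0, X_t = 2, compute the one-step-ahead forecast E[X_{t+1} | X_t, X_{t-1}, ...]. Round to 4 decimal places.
E[X_{t+1} \mid \mathcal F_t] = 1.6820

For an AR(p) model X_t = c + sum_i phi_i X_{t-i} + eps_t, the
one-step-ahead conditional mean is
  E[X_{t+1} | X_t, ...] = c + sum_i phi_i X_{t+1-i}.
Substitute known values:
  E[X_{t+1} | ...] = 1 + (0.341) * (2) + (0.509) * (0)
                   = 1.6820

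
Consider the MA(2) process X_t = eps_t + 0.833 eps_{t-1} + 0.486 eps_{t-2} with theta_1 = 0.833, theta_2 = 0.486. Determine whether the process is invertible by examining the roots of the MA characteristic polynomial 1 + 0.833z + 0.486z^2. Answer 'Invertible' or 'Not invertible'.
\text{Invertible}

The MA(q) characteristic polynomial is P(z) = 1 + 0.833z + 0.486z^2.
Invertibility requires all roots to lie outside the unit circle, i.e. |z| > 1 for every root.
Set 1 + (0.833) z + (0.486) z^2 = 0, i.e. a z^2 + b z + c = 0 with a = 0.486, b = 0.833, c = 1.
Discriminant D = b^2 - 4ac = (0.833)^2 - 4*(0.486)*1 = 0.693889 - (1.944) = -1.250111.
D < 0, so the roots are the complex-conjugate pair z = (-b +/- i sqrt(-D)) / (2a) = -0.857 +/- 1.1503i.
For a conjugate pair |z|^2 = z * conj(z) = (product of roots) = c/a = 1/(0.486) = 2.057613, so |z| = sqrt(2.057613) = 1.4344 for both roots.
Moduli of all roots: 1.4344, 1.4344.
All moduli strictly greater than 1? Yes.
Verdict: Invertible.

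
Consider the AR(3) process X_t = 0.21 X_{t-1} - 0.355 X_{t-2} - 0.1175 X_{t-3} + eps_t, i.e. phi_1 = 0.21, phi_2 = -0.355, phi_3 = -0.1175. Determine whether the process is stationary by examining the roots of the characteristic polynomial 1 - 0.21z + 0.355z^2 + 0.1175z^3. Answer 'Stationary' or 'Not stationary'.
\text{Stationary}

The AR(p) characteristic polynomial is P(z) = 1 - 0.21z + 0.355z^2 + 0.1175z^3.
Stationarity requires all roots to lie outside the unit circle, i.e. |z| > 1 for every root.
Degree 3: look for a simple real root z0 first, then factor out (1 - z/z0) and solve the remaining quadratic.
Testing z0 = -4: P(-4) = 1 + (-0.21)(-4) + (0.355)(-4)^2 + (0.1175)(-4)^3
  = 1 + (0.84) + (5.68) + (-7.52) = 0.  So z_0 = -4 is a root, |z_0| = 4.
Divide out the factor (1 + 0.25 z) = (1 - z/z0) (since 1/z0 = -0.25):
  P(z) = (1 + 0.25 z)(1 + (-0.46) z + (0.47) z^2)
  [check: z-coef -0.46 - (-0.25) = -0.21; z^2-coef 0.47 - (-0.25)(-0.46) = 0.355; z^3-coef -(-0.25)(0.47) = 0.1175.]
Remaining roots from the quadratic factor 1 + (-0.46) z + (0.47) z^2:
  Set 1 + (-0.46) z + (0.47) z^2 = 0, i.e. a z^2 + b z + c = 0 with a = 0.47, b = -0.46, c = 1.
  Discriminant D = b^2 - 4ac = (-0.46)^2 - 4*(0.47)*1 = 0.2116 - (1.88) = -1.6684.
  D < 0, so the roots are the complex-conjugate pair z = (-b +/- i sqrt(-D)) / (2a) = 0.4894 +/- 1.3741i.
  For a conjugate pair |z|^2 = z * conj(z) = (product of roots) = c/a = 1/(0.47) = 2.12766, so |z| = sqrt(2.12766) = 1.4586 for both roots.
Moduli of all roots: 4.0000, 1.4586, 1.4586.
All moduli strictly greater than 1? Yes.
Verdict: Stationary.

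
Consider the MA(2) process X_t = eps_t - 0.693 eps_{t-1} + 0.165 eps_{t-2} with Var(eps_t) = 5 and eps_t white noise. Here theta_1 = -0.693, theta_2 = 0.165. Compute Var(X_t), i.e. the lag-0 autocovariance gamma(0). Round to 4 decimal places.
\gamma(0) = 7.5374

For an MA(q) process X_t = eps_t + sum_i theta_i eps_{t-i} with
Var(eps_t) = sigma^2, the variance is
  gamma(0) = sigma^2 * (1 + sum_i theta_i^2).
  sum_i theta_i^2 = (-0.693)^2 + (0.165)^2 = 0.480249 + 0.027225 = 0.507474.
  gamma(0) = 5 * (1 + 0.507474) = 5 * 1.507474 = 7.53737, which rounds to 7.5374.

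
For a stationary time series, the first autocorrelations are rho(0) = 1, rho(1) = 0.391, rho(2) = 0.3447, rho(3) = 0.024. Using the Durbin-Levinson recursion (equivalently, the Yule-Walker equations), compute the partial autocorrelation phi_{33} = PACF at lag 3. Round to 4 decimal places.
\phi_{33} = -0.2100

The PACF at lag k is phi_{kk}, the last component of the solution
to the Yule-Walker system G_k phi = r_k where
  (G_k)_{ij} = rho(|i - j|), (r_k)_i = rho(i), i,j = 1..k.
Equivalently, Durbin-Levinson gives phi_{kk} iteratively:
  phi_{11} = rho(1)
  phi_{kk} = [rho(k) - sum_{j=1..k-1} phi_{k-1,j} rho(k-j)]
            / [1 - sum_{j=1..k-1} phi_{k-1,j} rho(j)],
  phi_{k,j} = phi_{k-1,j} - phi_{kk} phi_{k-1,k-j},  j = 1..k-1.
Step k = 1:
  phi_11 = rho(1) = 0.391.
Step k = 2:
  phi_22 = [rho(2) - phi_11 rho(1)] / [1 - phi_11 rho(1)] = [0.3447 - (0.391)(0.391)] / [1 - (0.391)(0.391)]
         = 0.191819 / 0.847119 = 0.226437.
  Update: phi_21 = phi_11 - phi_22 phi_11 = 0.391 - (0.226437)(0.391) = 0.302463.
Step k = 3:
  phi_33 = [rho(3) - phi_21 rho(2) - phi_22 rho(1)] / [1 - phi_21 rho(1) - phi_22 rho(2)]
    numerator   = 0.024 - (0.302463)(0.3447) - (0.226437)(0.391) = -0.16879588
    denominator = 1 - (0.302463)(0.391) - (0.226437)(0.3447) = 0.8036841
  phi_33 = -0.16879588 / 0.8036841 = -0.21.
Therefore phi_{33} = -0.2100.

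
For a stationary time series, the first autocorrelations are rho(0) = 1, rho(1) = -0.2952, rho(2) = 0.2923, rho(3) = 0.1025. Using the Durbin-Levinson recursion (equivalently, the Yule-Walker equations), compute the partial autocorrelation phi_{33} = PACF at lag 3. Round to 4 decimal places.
\phi_{33} = 0.2720

The PACF at lag k is phi_{kk}, the last component of the solution
to the Yule-Walker system G_k phi = r_k where
  (G_k)_{ij} = rho(|i - j|), (r_k)_i = rho(i), i,j = 1..k.
Equivalently, Durbin-Levinson gives phi_{kk} iteratively:
  phi_{11} = rho(1)
  phi_{kk} = [rho(k) - sum_{j=1..k-1} phi_{k-1,j} rho(k-j)]
            / [1 - sum_{j=1..k-1} phi_{k-1,j} rho(j)],
  phi_{k,j} = phi_{k-1,j} - phi_{kk} phi_{k-1,k-j},  j = 1..k-1.
Step k = 1:
  phi_11 = rho(1) = -0.2952.
Step k = 2:
  phi_22 = [rho(2) - phi_11 rho(1)] / [1 - phi_11 rho(1)] = [0.2923 - (-0.2952)(-0.2952)] / [1 - (-0.2952)(-0.2952)]
         = 0.20515696 / 0.91285696 = 0.224742.
  Update: phi_21 = phi_11 - phi_22 phi_11 = -0.2952 - (0.224742)(-0.2952) = -0.228856.
Step k = 3:
  phi_33 = [rho(3) - phi_21 rho(2) - phi_22 rho(1)] / [1 - phi_21 rho(1) - phi_22 rho(2)]
    numerator   = 0.1025 - (-0.228856)(0.2923) - (0.224742)(-0.2952) = 0.23573842
    denominator = 1 - (-0.228856)(-0.2952) - (0.224742)(0.2923) = 0.86674965
  phi_33 = 0.23573842 / 0.86674965 = 0.272.
Therefore phi_{33} = 0.2720.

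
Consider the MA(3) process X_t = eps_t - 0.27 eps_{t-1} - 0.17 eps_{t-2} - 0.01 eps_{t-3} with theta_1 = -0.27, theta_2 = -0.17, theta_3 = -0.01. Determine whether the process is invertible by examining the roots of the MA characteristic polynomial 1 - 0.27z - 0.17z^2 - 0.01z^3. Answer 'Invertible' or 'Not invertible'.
\text{Invertible}

The MA(q) characteristic polynomial is P(z) = 1 - 0.27z - 0.17z^2 - 0.01z^3.
Invertibility requires all roots to lie outside the unit circle, i.e. |z| > 1 for every root.
Degree 3: look for a simple real root z0 first, then factor out (1 - z/z0) and solve the remaining quadratic.
Testing z0 = -4: P(-4) = 1 + (-0.27)(-4) + (-0.17)(-4)^2 + (-0.01)(-4)^3
  = 1 + (1.08) + (-2.72) + (0.64) = 0.  So z_0 = -4 is a root, |z_0| = 4.
Divide out the factor (1 + 0.25 z) = (1 - z/z0) (since 1/z0 = -0.25):
  P(z) = (1 + 0.25 z)(1 + (-0.52) z + (-0.04) z^2)
  [check: z-coef -0.52 - (-0.25) = -0.27; z^2-coef -0.04 - (-0.25)(-0.52) = -0.17; z^3-coef -(-0.25)(-0.04) = -0.01.]
Remaining roots from the quadratic factor 1 + (-0.52) z + (-0.04) z^2:
  Set 1 + (-0.52) z + (-0.04) z^2 = 0, i.e. a z^2 + b z + c = 0 with a = -0.04, b = -0.52, c = 1.
  Discriminant D = b^2 - 4ac = (-0.52)^2 - 4*(-0.04)*1 = 0.2704 - (-0.16) = 0.4304.
  D >= 0, so the roots are real: z = (-b +/- sqrt(D)) / (2a) = (0.52 +/- 0.656049) / (-0.08).
    z_1 = (0.52 + 0.656049) / (-0.08) = -14.7006,   |z_1| = 14.7006.
    z_2 = (0.52 - 0.656049) / (-0.08) = 1.7006,   |z_2| = 1.7006.
Moduli of all roots: 4.0000, 14.7006, 1.7006.
All moduli strictly greater than 1? Yes.
Verdict: Invertible.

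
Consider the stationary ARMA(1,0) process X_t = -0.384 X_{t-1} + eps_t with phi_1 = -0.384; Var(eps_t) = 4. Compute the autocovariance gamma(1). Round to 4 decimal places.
\gamma(1) = -1.8017

Multiply the model equation by X_{t-k} and take expectations. With theta_0 = psi_0 = 1 and psi_j the MA(infinity) weights, this gives
  gamma(k) - sum_i phi_i gamma(k-i) = c_k,
  c_k = sigma^2 * sum_{j=k..q} theta_j psi_{j-k}   (c_k = 0 for k > q),
using gamma(-m) = gamma(m).
Pure AR (q = 0): c_0 = sigma^2 = 4, c_k = 0 for k >= 1.
Equations for k = 0 and k = 1 (AR order 1):
  gamma(0) = phi_1 gamma(1) + c_0
  gamma(1) = phi_1 gamma(0) + c_1
Substituting the second into the first: gamma(0) (1 - phi_1^2) = c_0 + phi_1 c_1, so
  gamma(0) = c_0 / (1 - phi_1^2) = 4 / (1 - (-0.384)^2) = 4 / 0.852544 = 4.69184.
  gamma(1) = phi_1 gamma(0) = (-0.384)(4.69184) = -1.801667.
Therefore gamma(1) = -1.8017 (to 4 decimal places).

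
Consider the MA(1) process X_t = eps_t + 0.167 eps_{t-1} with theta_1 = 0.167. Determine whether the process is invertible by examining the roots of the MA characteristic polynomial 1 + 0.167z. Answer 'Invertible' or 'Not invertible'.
\text{Invertible}

The MA(q) characteristic polynomial is P(z) = 1 + 0.167z.
Invertibility requires all roots to lie outside the unit circle, i.e. |z| > 1 for every root.
This is linear in z: 1 + (0.167) z = 0  =>  z = -1/(0.167) = -5.988024,  |z| = 5.988024.
Moduli of all roots: 5.9880.
All moduli strictly greater than 1? Yes.
Verdict: Invertible.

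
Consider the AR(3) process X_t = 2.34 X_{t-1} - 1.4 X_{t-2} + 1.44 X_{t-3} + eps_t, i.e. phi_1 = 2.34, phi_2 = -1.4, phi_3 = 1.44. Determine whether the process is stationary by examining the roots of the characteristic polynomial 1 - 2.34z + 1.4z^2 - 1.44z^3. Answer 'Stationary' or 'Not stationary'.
\text{Not stationary}

The AR(p) characteristic polynomial is P(z) = 1 - 2.34z + 1.4z^2 - 1.44z^3.
Stationarity requires all roots to lie outside the unit circle, i.e. |z| > 1 for every root.
Degree 3: look for a simple real root z0 first, then factor out (1 - z/z0) and solve the remaining quadratic.
Testing z0 = 0.5: P(0.5) = 1 + (-2.34)(0.5) + (1.4)(0.5)^2 + (-1.44)(0.5)^3
  = 1 + (-1.17) + (0.35) + (-0.18) = 0.  So z_0 = 0.5 is a root, |z_0| = 0.5.
Divide out the factor (1 - 2 z) = (1 - z/z0) (since 1/z0 = 2):
  P(z) = (1 - 2 z)(1 + (-0.34) z + (0.72) z^2)
  [check: z-coef -0.34 - (2) = -2.34; z^2-coef 0.72 - (2)(-0.34) = 1.4; z^3-coef -(2)(0.72) = -1.44.]
Remaining roots from the quadratic factor 1 + (-0.34) z + (0.72) z^2:
  Set 1 + (-0.34) z + (0.72) z^2 = 0, i.e. a z^2 + b z + c = 0 with a = 0.72, b = -0.34, c = 1.
  Discriminant D = b^2 - 4ac = (-0.34)^2 - 4*(0.72)*1 = 0.1156 - (2.88) = -2.7644.
  D < 0, so the roots are the complex-conjugate pair z = (-b +/- i sqrt(-D)) / (2a) = 0.2361 +/- 1.1546i.
  For a conjugate pair |z|^2 = z * conj(z) = (product of roots) = c/a = 1/(0.72) = 1.388889, so |z| = sqrt(1.388889) = 1.1785 for both roots.
Moduli of all roots: 0.5000, 1.1785, 1.1785.
All moduli strictly greater than 1? No.
Verdict: Not stationary.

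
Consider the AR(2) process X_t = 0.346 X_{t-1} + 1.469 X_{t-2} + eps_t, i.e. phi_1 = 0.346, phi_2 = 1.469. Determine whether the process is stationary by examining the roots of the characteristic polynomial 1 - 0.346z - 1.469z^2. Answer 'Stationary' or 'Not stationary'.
\text{Not stationary}

The AR(p) characteristic polynomial is P(z) = 1 - 0.346z - 1.469z^2.
Stationarity requires all roots to lie outside the unit circle, i.e. |z| > 1 for every root.
Set 1 + (-0.346) z + (-1.469) z^2 = 0, i.e. a z^2 + b z + c = 0 with a = -1.469, b = -0.346, c = 1.
Discriminant D = b^2 - 4ac = (-0.346)^2 - 4*(-1.469)*1 = 0.119716 - (-5.876) = 5.995716.
D >= 0, so the roots are real: z = (-b +/- sqrt(D)) / (2a) = (0.346 +/- 2.448615) / (-2.938).
  z_1 = (0.346 + 2.448615) / (-2.938) = -0.9512,   |z_1| = 0.9512.
  z_2 = (0.346 - 2.448615) / (-2.938) = 0.7157,   |z_2| = 0.7157.
Moduli of all roots: 0.9512, 0.7157.
All moduli strictly greater than 1? No.
Verdict: Not stationary.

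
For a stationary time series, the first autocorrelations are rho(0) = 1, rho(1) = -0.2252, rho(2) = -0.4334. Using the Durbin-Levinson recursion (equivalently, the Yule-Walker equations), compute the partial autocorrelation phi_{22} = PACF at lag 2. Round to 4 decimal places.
\phi_{22} = -0.5100

The PACF at lag k is phi_{kk}, the last component of the solution
to the Yule-Walker system G_k phi = r_k where
  (G_k)_{ij} = rho(|i - j|), (r_k)_i = rho(i), i,j = 1..k.
Equivalently, Durbin-Levinson gives phi_{kk} iteratively:
  phi_{11} = rho(1)
  phi_{kk} = [rho(k) - sum_{j=1..k-1} phi_{k-1,j} rho(k-j)]
            / [1 - sum_{j=1..k-1} phi_{k-1,j} rho(j)],
  phi_{k,j} = phi_{k-1,j} - phi_{kk} phi_{k-1,k-j},  j = 1..k-1.
Step k = 1:
  phi_11 = rho(1) = -0.2252.
Step k = 2:
  phi_22 = [rho(2) - phi_11 rho(1)] / [1 - phi_11 rho(1)] = [-0.4334 - (-0.2252)(-0.2252)] / [1 - (-0.2252)(-0.2252)]
         = -0.48411504 / 0.94928496 = -0.51.
Therefore phi_{22} = -0.5100.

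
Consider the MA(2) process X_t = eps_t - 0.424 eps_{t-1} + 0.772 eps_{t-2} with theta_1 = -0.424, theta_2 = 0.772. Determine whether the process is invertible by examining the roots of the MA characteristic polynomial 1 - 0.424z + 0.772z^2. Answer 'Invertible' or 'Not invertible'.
\text{Invertible}

The MA(q) characteristic polynomial is P(z) = 1 - 0.424z + 0.772z^2.
Invertibility requires all roots to lie outside the unit circle, i.e. |z| > 1 for every root.
Set 1 + (-0.424) z + (0.772) z^2 = 0, i.e. a z^2 + b z + c = 0 with a = 0.772, b = -0.424, c = 1.
Discriminant D = b^2 - 4ac = (-0.424)^2 - 4*(0.772)*1 = 0.179776 - (3.088) = -2.908224.
D < 0, so the roots are the complex-conjugate pair z = (-b +/- i sqrt(-D)) / (2a) = 0.2746 +/- 1.1045i.
For a conjugate pair |z|^2 = z * conj(z) = (product of roots) = c/a = 1/(0.772) = 1.295337, so |z| = sqrt(1.295337) = 1.1381 for both roots.
Moduli of all roots: 1.1381, 1.1381.
All moduli strictly greater than 1? Yes.
Verdict: Invertible.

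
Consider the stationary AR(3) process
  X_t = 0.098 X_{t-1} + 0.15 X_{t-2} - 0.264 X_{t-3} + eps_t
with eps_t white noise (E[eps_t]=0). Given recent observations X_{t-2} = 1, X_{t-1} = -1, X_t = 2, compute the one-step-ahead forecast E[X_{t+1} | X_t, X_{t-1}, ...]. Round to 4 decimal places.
E[X_{t+1} \mid \mathcal F_t] = -0.2180

For an AR(p) model X_t = c + sum_i phi_i X_{t-i} + eps_t, the
one-step-ahead conditional mean is
  E[X_{t+1} | X_t, ...] = c + sum_i phi_i X_{t+1-i}.
Substitute known values:
  E[X_{t+1} | ...] = (0.098) * (2) + (0.15) * (-1) + (-0.264) * (1)
                   = -0.2180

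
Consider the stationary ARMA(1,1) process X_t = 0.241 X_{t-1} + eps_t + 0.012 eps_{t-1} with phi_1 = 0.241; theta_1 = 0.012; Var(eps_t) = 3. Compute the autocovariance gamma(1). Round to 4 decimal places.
\gamma(1) = 0.8081

Multiply the model equation by X_{t-k} and take expectations. With theta_0 = psi_0 = 1 and psi_j the MA(infinity) weights, this gives
  gamma(k) - sum_i phi_i gamma(k-i) = c_k,
  c_k = sigma^2 * sum_{j=k..q} theta_j psi_{j-k}   (c_k = 0 for k > q),
using gamma(-m) = gamma(m).
psi-weights needed (psi_j = theta_j + sum_i phi_i psi_{j-i}):
  psi_1 = theta_1 + phi_1 = 0.012 + (0.241) = 0.253
Right-hand sides:
  c_0 = sigma^2 (1 + theta_1 psi_1) = 3 * (1 + (0.012)(0.253)) = 3 * 1.003036 = 3.009108
  c_1 = sigma^2 theta_1 = 3 * (0.012) = 0.036
  c_2 = 0
Equations for k = 0 and k = 1 (AR order 1):
  gamma(0) = phi_1 gamma(1) + c_0
  gamma(1) = phi_1 gamma(0) + c_1
Substituting the second into the first: gamma(0) (1 - phi_1^2) = c_0 + phi_1 c_1, so
  gamma(0) = (c_0 + phi_1 c_1) / (1 - phi_1^2) = (3.009108 + (0.241)(0.036)) / (1 - (0.241)^2) = 3.017784 / 0.941919 = 3.203868.
  gamma(1) = phi_1 gamma(0) + c_1 = (0.241)(3.203868) + (0.036) = 0.808132.
Therefore gamma(1) = 0.8081 (to 4 decimal places).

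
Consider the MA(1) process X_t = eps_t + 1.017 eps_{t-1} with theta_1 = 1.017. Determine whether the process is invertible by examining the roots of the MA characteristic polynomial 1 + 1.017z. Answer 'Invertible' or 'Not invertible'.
\text{Not invertible}

The MA(q) characteristic polynomial is P(z) = 1 + 1.017z.
Invertibility requires all roots to lie outside the unit circle, i.e. |z| > 1 for every root.
This is linear in z: 1 + (1.017) z = 0  =>  z = -1/(1.017) = -0.983284,  |z| = 0.983284.
Moduli of all roots: 0.9833.
All moduli strictly greater than 1? No.
Verdict: Not invertible.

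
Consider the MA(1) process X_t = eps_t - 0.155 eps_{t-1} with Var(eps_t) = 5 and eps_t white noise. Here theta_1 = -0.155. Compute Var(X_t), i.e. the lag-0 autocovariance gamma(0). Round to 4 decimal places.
\gamma(0) = 5.1201

For an MA(q) process X_t = eps_t + sum_i theta_i eps_{t-i} with
Var(eps_t) = sigma^2, the variance is
  gamma(0) = sigma^2 * (1 + sum_i theta_i^2).
  sum_i theta_i^2 = (-0.155)^2 = 0.024025.
  gamma(0) = 5 * (1 + 0.024025) = 5 * 1.024025 = 5.120125, which rounds to 5.1201.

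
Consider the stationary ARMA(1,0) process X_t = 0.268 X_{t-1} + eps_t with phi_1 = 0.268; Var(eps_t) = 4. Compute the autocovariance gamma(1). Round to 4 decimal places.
\gamma(1) = 1.1550

Multiply the model equation by X_{t-k} and take expectations. With theta_0 = psi_0 = 1 and psi_j the MA(infinity) weights, this gives
  gamma(k) - sum_i phi_i gamma(k-i) = c_k,
  c_k = sigma^2 * sum_{j=k..q} theta_j psi_{j-k}   (c_k = 0 for k > q),
using gamma(-m) = gamma(m).
Pure AR (q = 0): c_0 = sigma^2 = 4, c_k = 0 for k >= 1.
Equations for k = 0 and k = 1 (AR order 1):
  gamma(0) = phi_1 gamma(1) + c_0
  gamma(1) = phi_1 gamma(0) + c_1
Substituting the second into the first: gamma(0) (1 - phi_1^2) = c_0 + phi_1 c_1, so
  gamma(0) = c_0 / (1 - phi_1^2) = 4 / (1 - (0.268)^2) = 4 / 0.928176 = 4.309528.
  gamma(1) = phi_1 gamma(0) = (0.268)(4.309528) = 1.154953.
Therefore gamma(1) = 1.1550 (to 4 decimal places).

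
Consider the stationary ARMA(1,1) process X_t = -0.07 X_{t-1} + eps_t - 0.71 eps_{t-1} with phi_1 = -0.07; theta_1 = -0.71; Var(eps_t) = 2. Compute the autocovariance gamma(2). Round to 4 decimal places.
\gamma(2) = 0.1152

Multiply the model equation by X_{t-k} and take expectations. With theta_0 = psi_0 = 1 and psi_j the MA(infinity) weights, this gives
  gamma(k) - sum_i phi_i gamma(k-i) = c_k,
  c_k = sigma^2 * sum_{j=k..q} theta_j psi_{j-k}   (c_k = 0 for k > q),
using gamma(-m) = gamma(m).
psi-weights needed (psi_j = theta_j + sum_i phi_i psi_{j-i}):
  psi_1 = theta_1 + phi_1 = -0.71 + (-0.07) = -0.78
Right-hand sides:
  c_0 = sigma^2 (1 + theta_1 psi_1) = 2 * (1 + (-0.71)(-0.78)) = 2 * 1.5538 = 3.1076
  c_1 = sigma^2 theta_1 = 2 * (-0.71) = -1.42
  c_2 = 0
Equations for k = 0 and k = 1 (AR order 1):
  gamma(0) = phi_1 gamma(1) + c_0
  gamma(1) = phi_1 gamma(0) + c_1
Substituting the second into the first: gamma(0) (1 - phi_1^2) = c_0 + phi_1 c_1, so
  gamma(0) = (c_0 + phi_1 c_1) / (1 - phi_1^2) = (3.1076 + (-0.07)(-1.42)) / (1 - (-0.07)^2) = 3.207 / 0.9951 = 3.222792.
  gamma(1) = phi_1 gamma(0) + c_1 = (-0.07)(3.222792) + (-1.42) = -1.645595.
For k = 2 (> q): gamma(2) = phi_1 gamma(1) = (-0.07)(-1.645595) = 0.115192.
Therefore gamma(2) = 0.1152 (to 4 decimal places).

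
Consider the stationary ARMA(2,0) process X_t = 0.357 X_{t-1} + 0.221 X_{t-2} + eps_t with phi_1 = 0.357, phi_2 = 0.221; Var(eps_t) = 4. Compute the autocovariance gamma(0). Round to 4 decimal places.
\gamma(0) = 5.3234

Multiply the model equation by X_{t-k} and take expectations. With theta_0 = psi_0 = 1 and psi_j the MA(infinity) weights, this gives
  gamma(k) - sum_i phi_i gamma(k-i) = c_k,
  c_k = sigma^2 * sum_{j=k..q} theta_j psi_{j-k}   (c_k = 0 for k > q),
using gamma(-m) = gamma(m).
Pure AR (q = 0): c_0 = sigma^2 = 4, c_k = 0 for k >= 1.
Equations for k = 0, 1, 2 (AR order 2, c_2 = 0):
  (E0) gamma(0) = phi_1 gamma(1) + phi_2 gamma(2) + c_0
  (E1) gamma(1) = phi_1 gamma(0) + phi_2 gamma(1) + c_1
  (E2) gamma(2) = phi_1 gamma(1) + phi_2 gamma(0)
From (E1): gamma(1) = A gamma(0) + B with
  A = phi_1 / (1 - phi_2) = 0.357 / 0.779 = 0.45828,   B = c_1 / (1 - phi_2) = 0 / 0.779 = 0.
Insert (E2) into (E0): gamma(0) (1 - phi_2^2) = phi_1 (1 + phi_2) gamma(1) + c_0.
  phi_1 (1 + phi_2) = (0.357)(1.221) = 0.435897,   1 - phi_2^2 = 0.951159.
Replace gamma(1) by A gamma(0) + B and collect gamma(0):
  gamma(0) [0.951159 - (0.435897)(0.45828)] = c_0 = 4
  gamma(0) * 0.751396 = 4
  gamma(0) = 4 / 0.751396 = 5.323423.
Therefore gamma(0) = 5.3234 (to 4 decimal places).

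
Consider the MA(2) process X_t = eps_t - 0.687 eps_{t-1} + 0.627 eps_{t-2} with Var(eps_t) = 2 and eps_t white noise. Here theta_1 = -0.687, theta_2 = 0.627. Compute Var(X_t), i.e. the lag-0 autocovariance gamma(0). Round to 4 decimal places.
\gamma(0) = 3.7302

For an MA(q) process X_t = eps_t + sum_i theta_i eps_{t-i} with
Var(eps_t) = sigma^2, the variance is
  gamma(0) = sigma^2 * (1 + sum_i theta_i^2).
  sum_i theta_i^2 = (-0.687)^2 + (0.627)^2 = 0.471969 + 0.393129 = 0.865098.
  gamma(0) = 2 * (1 + 0.865098) = 2 * 1.865098 = 3.730196, which rounds to 3.7302.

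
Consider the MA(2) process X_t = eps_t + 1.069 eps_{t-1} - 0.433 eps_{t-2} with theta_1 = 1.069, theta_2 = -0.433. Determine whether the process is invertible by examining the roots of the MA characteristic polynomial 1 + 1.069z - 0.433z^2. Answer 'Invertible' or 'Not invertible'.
\text{Not invertible}

The MA(q) characteristic polynomial is P(z) = 1 + 1.069z - 0.433z^2.
Invertibility requires all roots to lie outside the unit circle, i.e. |z| > 1 for every root.
Set 1 + (1.069) z + (-0.433) z^2 = 0, i.e. a z^2 + b z + c = 0 with a = -0.433, b = 1.069, c = 1.
Discriminant D = b^2 - 4ac = (1.069)^2 - 4*(-0.433)*1 = 1.142761 - (-1.732) = 2.874761.
D >= 0, so the roots are real: z = (-b +/- sqrt(D)) / (2a) = (-1.069 +/- 1.695512) / (-0.866).
  z_1 = (-1.069 + 1.695512) / (-0.866) = -0.7235,   |z_1| = 0.7235.
  z_2 = (-1.069 - 1.695512) / (-0.866) = 3.1923,   |z_2| = 3.1923.
Moduli of all roots: 0.7235, 3.1923.
All moduli strictly greater than 1? No.
Verdict: Not invertible.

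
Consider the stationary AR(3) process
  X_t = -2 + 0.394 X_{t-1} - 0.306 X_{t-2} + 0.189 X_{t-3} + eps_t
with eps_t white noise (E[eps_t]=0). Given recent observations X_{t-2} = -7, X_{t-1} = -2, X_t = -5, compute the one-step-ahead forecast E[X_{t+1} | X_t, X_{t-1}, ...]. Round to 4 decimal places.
E[X_{t+1} \mid \mathcal F_t] = -4.6810

For an AR(p) model X_t = c + sum_i phi_i X_{t-i} + eps_t, the
one-step-ahead conditional mean is
  E[X_{t+1} | X_t, ...] = c + sum_i phi_i X_{t+1-i}.
Substitute known values:
  E[X_{t+1} | ...] = -2 + (0.394) * (-5) + (-0.306) * (-2) + (0.189) * (-7)
                   = -4.6810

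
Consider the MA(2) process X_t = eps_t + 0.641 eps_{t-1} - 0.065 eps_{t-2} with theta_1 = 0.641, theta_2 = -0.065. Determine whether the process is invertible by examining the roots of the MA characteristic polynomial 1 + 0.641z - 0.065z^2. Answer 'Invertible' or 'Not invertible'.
\text{Invertible}

The MA(q) characteristic polynomial is P(z) = 1 + 0.641z - 0.065z^2.
Invertibility requires all roots to lie outside the unit circle, i.e. |z| > 1 for every root.
Set 1 + (0.641) z + (-0.065) z^2 = 0, i.e. a z^2 + b z + c = 0 with a = -0.065, b = 0.641, c = 1.
Discriminant D = b^2 - 4ac = (0.641)^2 - 4*(-0.065)*1 = 0.410881 - (-0.26) = 0.670881.
D >= 0, so the roots are real: z = (-b +/- sqrt(D)) / (2a) = (-0.641 +/- 0.819073) / (-0.13).
  z_1 = (-0.641 + 0.819073) / (-0.13) = -1.3698,   |z_1| = 1.3698.
  z_2 = (-0.641 - 0.819073) / (-0.13) = 11.2313,   |z_2| = 11.2313.
Moduli of all roots: 1.3698, 11.2313.
All moduli strictly greater than 1? Yes.
Verdict: Invertible.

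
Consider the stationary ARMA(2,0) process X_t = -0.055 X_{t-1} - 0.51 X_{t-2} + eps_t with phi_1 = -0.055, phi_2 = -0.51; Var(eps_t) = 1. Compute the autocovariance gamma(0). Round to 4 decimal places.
\gamma(0) = 1.3533

Multiply the model equation by X_{t-k} and take expectations. With theta_0 = psi_0 = 1 and psi_j the MA(infinity) weights, this gives
  gamma(k) - sum_i phi_i gamma(k-i) = c_k,
  c_k = sigma^2 * sum_{j=k..q} theta_j psi_{j-k}   (c_k = 0 for k > q),
using gamma(-m) = gamma(m).
Pure AR (q = 0): c_0 = sigma^2 = 1, c_k = 0 for k >= 1.
Equations for k = 0, 1, 2 (AR order 2, c_2 = 0):
  (E0) gamma(0) = phi_1 gamma(1) + phi_2 gamma(2) + c_0
  (E1) gamma(1) = phi_1 gamma(0) + phi_2 gamma(1) + c_1
  (E2) gamma(2) = phi_1 gamma(1) + phi_2 gamma(0)
From (E1): gamma(1) = A gamma(0) + B with
  A = phi_1 / (1 - phi_2) = -0.055 / 1.51 = -0.036424,   B = c_1 / (1 - phi_2) = 0 / 1.51 = 0.
Insert (E2) into (E0): gamma(0) (1 - phi_2^2) = phi_1 (1 + phi_2) gamma(1) + c_0.
  phi_1 (1 + phi_2) = (-0.055)(0.49) = -0.02695,   1 - phi_2^2 = 0.7399.
Replace gamma(1) by A gamma(0) + B and collect gamma(0):
  gamma(0) [0.7399 - (-0.02695)(-0.036424)] = c_0 = 1
  gamma(0) * 0.738918 = 1
  gamma(0) = 1 / 0.738918 = 1.353329.
Therefore gamma(0) = 1.3533 (to 4 decimal places).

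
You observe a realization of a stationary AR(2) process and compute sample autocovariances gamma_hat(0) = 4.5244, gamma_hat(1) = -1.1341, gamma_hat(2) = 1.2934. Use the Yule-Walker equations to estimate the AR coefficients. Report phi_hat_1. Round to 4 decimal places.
\hat\phi_{1} = -0.1910

The Yule-Walker equations for an AR(p) process read, in matrix form,
  Gamma_p phi = r_p,   with   (Gamma_p)_{ij} = gamma(|i - j|),
                       (r_p)_i = gamma(i),   i,j = 1..p.
Substitute the sample gammas (Toeplitz matrix and right-hand side of size 2):
  Gamma_p = [[4.5244, -1.1341], [-1.1341, 4.5244]]
  r_p     = [-1.1341, 1.2934]
Written out:
  4.5244 phi_1 - 1.1341 phi_2 = -1.1341
  -1.1341 phi_1 + 4.5244 phi_2 = 1.2934
Solve by Cramer's rule:
  det = gamma(0)^2 - gamma(1)^2 = (4.5244)^2 - (-1.1341)^2 = 20.47019536 - 1.28618281 = 19.18401255
  phi_hat_1 = [gamma(1) gamma(0) - gamma(1) gamma(2)] / det = [(-1.1341)(4.5244) - (-1.1341)(1.2934)] / 19.18401255 = -3.6642771 / 19.18401255 = -0.191
  phi_hat_2 = [gamma(0) gamma(2) - gamma(1)^2] / det = [(4.5244)(1.2934) - (-1.1341)^2] / 19.18401255 = 4.56567615 / 19.18401255 = 0.238
So phi_hat = [-0.1910, 0.2380].
Therefore phi_hat_1 = -0.1910.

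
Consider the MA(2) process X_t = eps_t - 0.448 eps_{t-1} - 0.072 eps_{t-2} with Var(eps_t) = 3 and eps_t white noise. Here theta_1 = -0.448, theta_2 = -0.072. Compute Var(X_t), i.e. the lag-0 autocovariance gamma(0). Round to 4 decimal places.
\gamma(0) = 3.6177

For an MA(q) process X_t = eps_t + sum_i theta_i eps_{t-i} with
Var(eps_t) = sigma^2, the variance is
  gamma(0) = sigma^2 * (1 + sum_i theta_i^2).
  sum_i theta_i^2 = (-0.448)^2 + (-0.072)^2 = 0.200704 + 0.005184 = 0.205888.
  gamma(0) = 3 * (1 + 0.205888) = 3 * 1.205888 = 3.617664, which rounds to 3.6177.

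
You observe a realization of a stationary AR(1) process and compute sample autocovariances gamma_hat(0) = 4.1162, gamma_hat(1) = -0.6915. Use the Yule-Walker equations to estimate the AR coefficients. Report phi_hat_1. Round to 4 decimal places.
\hat\phi_{1} = -0.1680

The Yule-Walker equations for an AR(p) process read, in matrix form,
  Gamma_p phi = r_p,   with   (Gamma_p)_{ij} = gamma(|i - j|),
                       (r_p)_i = gamma(i),   i,j = 1..p.
Substitute the sample gammas (Toeplitz matrix and right-hand side of size 1):
  Gamma_p = [[4.1162]]
  r_p     = [-0.6915]
With p = 1 this is the single equation gamma(0) phi_1 = gamma(1):
  phi_hat_1 = gamma(1) / gamma(0) = -0.6915 / 4.1162 = -0.1680.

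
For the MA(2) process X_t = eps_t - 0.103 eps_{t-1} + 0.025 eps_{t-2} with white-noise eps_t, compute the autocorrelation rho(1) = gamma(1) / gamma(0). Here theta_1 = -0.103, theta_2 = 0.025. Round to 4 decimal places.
\rho(1) = -0.1044

For an MA(q) process with theta_0 = 1, the autocovariance is
  gamma(k) = sigma^2 * sum_{i=0..q-k} theta_i * theta_{i+k},
and rho(k) = gamma(k) / gamma(0). Sigma^2 cancels.
  numerator   = (1)*(-0.103) + (-0.103)*(0.025) = -0.105575.
  denominator = (1)^2 + (-0.103)^2 + (0.025)^2 = 1.011234.
  rho(1) = -0.105575 / 1.011234 = -0.1044.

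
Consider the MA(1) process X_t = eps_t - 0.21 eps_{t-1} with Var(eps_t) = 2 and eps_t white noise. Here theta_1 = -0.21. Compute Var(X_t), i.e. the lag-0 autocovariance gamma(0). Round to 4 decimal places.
\gamma(0) = 2.0882

For an MA(q) process X_t = eps_t + sum_i theta_i eps_{t-i} with
Var(eps_t) = sigma^2, the variance is
  gamma(0) = sigma^2 * (1 + sum_i theta_i^2).
  sum_i theta_i^2 = (-0.21)^2 = 0.0441.
  gamma(0) = 2 * (1 + 0.0441) = 2 * 1.0441 = 2.0882.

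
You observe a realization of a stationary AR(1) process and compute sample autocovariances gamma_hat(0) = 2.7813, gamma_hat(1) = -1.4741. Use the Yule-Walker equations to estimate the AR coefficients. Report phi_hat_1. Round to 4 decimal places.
\hat\phi_{1} = -0.5300

The Yule-Walker equations for an AR(p) process read, in matrix form,
  Gamma_p phi = r_p,   with   (Gamma_p)_{ij} = gamma(|i - j|),
                       (r_p)_i = gamma(i),   i,j = 1..p.
Substitute the sample gammas (Toeplitz matrix and right-hand side of size 1):
  Gamma_p = [[2.7813]]
  r_p     = [-1.4741]
With p = 1 this is the single equation gamma(0) phi_1 = gamma(1):
  phi_hat_1 = gamma(1) / gamma(0) = -1.4741 / 2.7813 = -0.5300.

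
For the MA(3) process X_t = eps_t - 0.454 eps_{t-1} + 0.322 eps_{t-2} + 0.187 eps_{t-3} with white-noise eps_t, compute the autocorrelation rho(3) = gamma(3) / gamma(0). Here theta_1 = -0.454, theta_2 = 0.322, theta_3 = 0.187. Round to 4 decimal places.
\rho(3) = 0.1391

For an MA(q) process with theta_0 = 1, the autocovariance is
  gamma(k) = sigma^2 * sum_{i=0..q-k} theta_i * theta_{i+k},
and rho(k) = gamma(k) / gamma(0). Sigma^2 cancels.
  numerator   = (1)*(0.187) = 0.187.
  denominator = (1)^2 + (-0.454)^2 + (0.322)^2 + (0.187)^2 = 1.344769.
  rho(3) = 0.187 / 1.344769 = 0.1391.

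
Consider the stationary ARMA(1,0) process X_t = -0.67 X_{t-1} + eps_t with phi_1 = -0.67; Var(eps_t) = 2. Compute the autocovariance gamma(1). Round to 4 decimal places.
\gamma(1) = -2.4315

Multiply the model equation by X_{t-k} and take expectations. With theta_0 = psi_0 = 1 and psi_j the MA(infinity) weights, this gives
  gamma(k) - sum_i phi_i gamma(k-i) = c_k,
  c_k = sigma^2 * sum_{j=k..q} theta_j psi_{j-k}   (c_k = 0 for k > q),
using gamma(-m) = gamma(m).
Pure AR (q = 0): c_0 = sigma^2 = 2, c_k = 0 for k >= 1.
Equations for k = 0 and k = 1 (AR order 1):
  gamma(0) = phi_1 gamma(1) + c_0
  gamma(1) = phi_1 gamma(0) + c_1
Substituting the second into the first: gamma(0) (1 - phi_1^2) = c_0 + phi_1 c_1, so
  gamma(0) = c_0 / (1 - phi_1^2) = 2 / (1 - (-0.67)^2) = 2 / 0.5511 = 3.629105.
  gamma(1) = phi_1 gamma(0) = (-0.67)(3.629105) = -2.431501.
Therefore gamma(1) = -2.4315 (to 4 decimal places).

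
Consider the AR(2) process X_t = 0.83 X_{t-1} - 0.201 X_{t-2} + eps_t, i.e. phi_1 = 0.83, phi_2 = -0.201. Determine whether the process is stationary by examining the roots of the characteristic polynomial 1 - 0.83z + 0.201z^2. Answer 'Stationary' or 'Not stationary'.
\text{Stationary}

The AR(p) characteristic polynomial is P(z) = 1 - 0.83z + 0.201z^2.
Stationarity requires all roots to lie outside the unit circle, i.e. |z| > 1 for every root.
Set 1 + (-0.83) z + (0.201) z^2 = 0, i.e. a z^2 + b z + c = 0 with a = 0.201, b = -0.83, c = 1.
Discriminant D = b^2 - 4ac = (-0.83)^2 - 4*(0.201)*1 = 0.6889 - (0.804) = -0.1151.
D < 0, so the roots are the complex-conjugate pair z = (-b +/- i sqrt(-D)) / (2a) = 2.0647 +/- 0.8439i.
For a conjugate pair |z|^2 = z * conj(z) = (product of roots) = c/a = 1/(0.201) = 4.975124, so |z| = sqrt(4.975124) = 2.2305 for both roots.
Moduli of all roots: 2.2305, 2.2305.
All moduli strictly greater than 1? Yes.
Verdict: Stationary.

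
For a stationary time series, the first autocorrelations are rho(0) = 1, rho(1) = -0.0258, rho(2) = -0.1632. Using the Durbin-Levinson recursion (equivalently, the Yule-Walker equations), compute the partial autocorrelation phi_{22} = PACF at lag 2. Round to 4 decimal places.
\phi_{22} = -0.1640

The PACF at lag k is phi_{kk}, the last component of the solution
to the Yule-Walker system G_k phi = r_k where
  (G_k)_{ij} = rho(|i - j|), (r_k)_i = rho(i), i,j = 1..k.
Equivalently, Durbin-Levinson gives phi_{kk} iteratively:
  phi_{11} = rho(1)
  phi_{kk} = [rho(k) - sum_{j=1..k-1} phi_{k-1,j} rho(k-j)]
            / [1 - sum_{j=1..k-1} phi_{k-1,j} rho(j)],
  phi_{k,j} = phi_{k-1,j} - phi_{kk} phi_{k-1,k-j},  j = 1..k-1.
Step k = 1:
  phi_11 = rho(1) = -0.0258.
Step k = 2:
  phi_22 = [rho(2) - phi_11 rho(1)] / [1 - phi_11 rho(1)] = [-0.1632 - (-0.0258)(-0.0258)] / [1 - (-0.0258)(-0.0258)]
         = -0.16386564 / 0.99933436 = -0.164.
Therefore phi_{22} = -0.1640.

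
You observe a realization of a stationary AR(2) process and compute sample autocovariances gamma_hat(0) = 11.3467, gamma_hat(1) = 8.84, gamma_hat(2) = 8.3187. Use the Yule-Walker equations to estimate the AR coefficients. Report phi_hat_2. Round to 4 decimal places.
\hat\phi_{2} = 0.3210

The Yule-Walker equations for an AR(p) process read, in matrix form,
  Gamma_p phi = r_p,   with   (Gamma_p)_{ij} = gamma(|i - j|),
                       (r_p)_i = gamma(i),   i,j = 1..p.
Substitute the sample gammas (Toeplitz matrix and right-hand side of size 2):
  Gamma_p = [[11.3467, 8.84], [8.84, 11.3467]]
  r_p     = [8.84, 8.3187]
Written out:
  11.3467 phi_1 + 8.84 phi_2 = 8.84
  8.84 phi_1 + 11.3467 phi_2 = 8.3187
Solve by Cramer's rule:
  det = gamma(0)^2 - gamma(1)^2 = (11.3467)^2 - (8.84)^2 = 128.74760089 - 78.1456 = 50.60200089
  phi_hat_1 = [gamma(1) gamma(0) - gamma(1) gamma(2)] / det = [(8.84)(11.3467) - (8.84)(8.3187)] / 50.60200089 = 26.76752 / 50.60200089 = 0.529
  phi_hat_2 = [gamma(0) gamma(2) - gamma(1)^2] / det = [(11.3467)(8.3187) - (8.84)^2] / 50.60200089 = 16.24419329 / 50.60200089 = 0.321
So phi_hat = [0.5290, 0.3210].
Therefore phi_hat_2 = 0.3210.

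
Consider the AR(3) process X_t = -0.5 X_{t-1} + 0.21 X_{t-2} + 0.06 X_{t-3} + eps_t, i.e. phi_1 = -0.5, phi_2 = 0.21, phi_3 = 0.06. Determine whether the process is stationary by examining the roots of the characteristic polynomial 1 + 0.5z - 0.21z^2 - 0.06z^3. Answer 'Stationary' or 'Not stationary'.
\text{Stationary}

The AR(p) characteristic polynomial is P(z) = 1 + 0.5z - 0.21z^2 - 0.06z^3.
Stationarity requires all roots to lie outside the unit circle, i.e. |z| > 1 for every root.
Degree 3: look for a simple real root z0 first, then factor out (1 - z/z0) and solve the remaining quadratic.
Testing z0 = 2.5: P(2.5) = 1 + (0.5)(2.5) + (-0.21)(2.5)^2 + (-0.06)(2.5)^3
  = 1 + (1.25) + (-1.3125) + (-0.9375) = 0.  So z_0 = 2.5 is a root, |z_0| = 2.5.
Divide out the factor (1 - 0.4 z) = (1 - z/z0) (since 1/z0 = 0.4):
  P(z) = (1 - 0.4 z)(1 + (0.9) z + (0.15) z^2)
  [check: z-coef 0.9 - (0.4) = 0.5; z^2-coef 0.15 - (0.4)(0.9) = -0.21; z^3-coef -(0.4)(0.15) = -0.06.]
Remaining roots from the quadratic factor 1 + (0.9) z + (0.15) z^2:
  Set 1 + (0.9) z + (0.15) z^2 = 0, i.e. a z^2 + b z + c = 0 with a = 0.15, b = 0.9, c = 1.
  Discriminant D = b^2 - 4ac = (0.9)^2 - 4*(0.15)*1 = 0.81 - (0.6) = 0.21.
  D >= 0, so the roots are real: z = (-b +/- sqrt(D)) / (2a) = (-0.9 +/- 0.458258) / (0.3).
    z_1 = (-0.9 + 0.458258) / (0.3) = -1.4725,   |z_1| = 1.4725.
    z_2 = (-0.9 - 0.458258) / (0.3) = -4.5275,   |z_2| = 4.5275.
Moduli of all roots: 2.5000, 1.4725, 4.5275.
All moduli strictly greater than 1? Yes.
Verdict: Stationary.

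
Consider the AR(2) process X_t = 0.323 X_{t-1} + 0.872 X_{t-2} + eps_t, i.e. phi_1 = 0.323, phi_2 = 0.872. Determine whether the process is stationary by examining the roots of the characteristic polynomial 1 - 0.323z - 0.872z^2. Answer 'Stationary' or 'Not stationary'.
\text{Not stationary}

The AR(p) characteristic polynomial is P(z) = 1 - 0.323z - 0.872z^2.
Stationarity requires all roots to lie outside the unit circle, i.e. |z| > 1 for every root.
Set 1 + (-0.323) z + (-0.872) z^2 = 0, i.e. a z^2 + b z + c = 0 with a = -0.872, b = -0.323, c = 1.
Discriminant D = b^2 - 4ac = (-0.323)^2 - 4*(-0.872)*1 = 0.104329 - (-3.488) = 3.592329.
D >= 0, so the roots are real: z = (-b +/- sqrt(D)) / (2a) = (0.323 +/- 1.895344) / (-1.744).
  z_1 = (0.323 + 1.895344) / (-1.744) = -1.272,   |z_1| = 1.272.
  z_2 = (0.323 - 1.895344) / (-1.744) = 0.9016,   |z_2| = 0.9016.
Moduli of all roots: 1.2720, 0.9016.
All moduli strictly greater than 1? No.
Verdict: Not stationary.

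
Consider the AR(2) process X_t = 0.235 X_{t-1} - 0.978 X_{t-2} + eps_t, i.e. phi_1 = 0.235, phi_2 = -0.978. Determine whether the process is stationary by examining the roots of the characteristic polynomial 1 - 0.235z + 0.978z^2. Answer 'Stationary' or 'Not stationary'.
\text{Stationary}

The AR(p) characteristic polynomial is P(z) = 1 - 0.235z + 0.978z^2.
Stationarity requires all roots to lie outside the unit circle, i.e. |z| > 1 for every root.
Set 1 + (-0.235) z + (0.978) z^2 = 0, i.e. a z^2 + b z + c = 0 with a = 0.978, b = -0.235, c = 1.
Discriminant D = b^2 - 4ac = (-0.235)^2 - 4*(0.978)*1 = 0.055225 - (3.912) = -3.856775.
D < 0, so the roots are the complex-conjugate pair z = (-b +/- i sqrt(-D)) / (2a) = 0.1201 +/- 1.004i.
For a conjugate pair |z|^2 = z * conj(z) = (product of roots) = c/a = 1/(0.978) = 1.022495, so |z| = sqrt(1.022495) = 1.0112 for both roots.
Moduli of all roots: 1.0112, 1.0112.
All moduli strictly greater than 1? Yes.
Verdict: Stationary.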